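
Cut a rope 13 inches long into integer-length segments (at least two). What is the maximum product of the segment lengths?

108

Fill f[k] for k=2..13: at each k try every first piece i and multiply by the better of (k−i) uncut or f[k−i].
f[2] = 1×max(1,0) = 1×1 = 1
f[3] = 1×max(2,1) = 1×2 = 2
f[4] = 2×max(2,1) = 2×2 = 4
f[5] = 2×max(3,2) = 2×3 = 6
f[6] = 3×max(3,2) = 3×3 = 9
f[7] = 2×max(5,6) = 2×6 = 12
f[8] = 2×max(6,9) = 2×9 = 18
f[9] = 3×max(6,9) = 3×9 = 27
f[10] = 2×max(8,18) = 2×18 = 36
f[11] = 2×max(9,27) = 2×27 = 54
f[12] = 3×max(9,27) = 3×27 = 81
f[13] = 2×max(11,54) = 2×54 = 108
One optimal split: 3 + 3 + 3 + 2 + 2; product 3×3×3×2×2 = 108.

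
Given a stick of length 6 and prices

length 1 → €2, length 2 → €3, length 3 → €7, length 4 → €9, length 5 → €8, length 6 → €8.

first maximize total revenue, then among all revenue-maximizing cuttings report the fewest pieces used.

Build r[k] bottom-up: r[k] = max over allowed piece i of (p[i] + r[k−i]).
r[1] = 2
r[2] = max(2+2, 3+0) = 4
r[3] = max(2+4, 3+2, 7+0) = 7
r[4] = max(2+7, 3+4, 7+2, 9+0) = 9
r[5] = max(2+9, 3+7, 7+4, 9+2, 8+0) = 11
r[6] = max(2+11, 3+9, 7+7, 9+4, 8+2, 8+0) = 14
Maximum revenue is €14.
Now minimize piece count subject to staying optimal: for each k, pieces[k] = 1 + min over i with p[i]+r[k−i]=r[k] of pieces[k−i].
pieces[3] = 1
pieces[4] = 1
pieces[5] = 2
pieces[6] = 2

2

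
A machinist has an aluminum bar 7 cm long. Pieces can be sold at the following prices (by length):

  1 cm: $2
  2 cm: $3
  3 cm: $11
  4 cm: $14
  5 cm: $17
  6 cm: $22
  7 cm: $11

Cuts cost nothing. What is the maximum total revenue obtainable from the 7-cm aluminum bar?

25

Let R[k] be the best obtainable value from length k. For each k, try every first piece i and keep the best of price[i] + R[k−i].
R[1] = 2
R[2] = 4  (first piece 1, then R[1]=2)
R[3] = 11
R[4] = 14
R[5] = 17
R[6] = 22  (first piece 3, then R[3]=11)
R[7] = 25  (first piece 3, then R[4]=14)
One optimal cutting: 4 + 3 → $14 + $11 = $25.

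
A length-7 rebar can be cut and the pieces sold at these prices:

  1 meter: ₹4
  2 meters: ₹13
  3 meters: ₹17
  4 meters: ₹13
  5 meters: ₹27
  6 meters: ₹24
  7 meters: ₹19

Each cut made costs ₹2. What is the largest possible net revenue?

Consider every possible first cut. r[k] is the best of p[i]+r[k−i] over all sellable i≤k, charging 2 whenever i<k.
r[1] = 4
r[2] = max(4+4-2, 13+0) = 13
r[3] = max(4+13-2, 13+4-2, 17+0) = 17
r[4] = max(4+17-2, 13+13-2, 17+4-2, 13+0) = 24
r[5] = max(4+24-2, 13+17-2, 17+13-2, 13+4-2, 27+0) = 28
r[6] = max(4+28-2, 13+24-2, 17+17-2, 13+13-2, 27+4-2, 24+0) = 35
r[7] = max(4+35-2, 13+28-2, 17+24-2, …, 24+4-2, 19+0) = 39
One optimal plan: pieces 3 + 2 + 2 (2 cuts) → ₹43 − ₹4 = ₹39.

39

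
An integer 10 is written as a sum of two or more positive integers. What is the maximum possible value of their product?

Let f[k] be the best product for length k (with at least one cut). For each first piece i, the rest contributes max(k−i, f[k−i]).
f[2] = 1*max(1,0) = 1*1 = 1
f[3] = 1*max(2,1) = 1*2 = 2
f[4] = 2*max(2,1) = 2*2 = 4
f[5] = 2*max(3,2) = 2*3 = 6
f[6] = 3*max(3,2) = 3*3 = 9
f[7] = 2*max(5,6) = 2*6 = 12
f[8] = 2*max(6,9) = 2*9 = 18
f[9] = 3*max(6,9) = 3*9 = 27
f[10] = 2*max(8,18) = 2*18 = 36
One optimal split: 3 + 3 + 2 + 2; product 3*3*2*2 = 36.

36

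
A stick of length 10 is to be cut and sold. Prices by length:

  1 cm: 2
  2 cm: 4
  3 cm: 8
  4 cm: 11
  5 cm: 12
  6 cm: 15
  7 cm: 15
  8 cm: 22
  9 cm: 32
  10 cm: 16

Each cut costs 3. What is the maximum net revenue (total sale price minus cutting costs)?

Let net[k] be the best obtainable value from length k. For each k, try every first piece i and keep the best of price[i] + net[k−i] minus the 3 cut fee when i<k.
net[1] = 2
net[2] = 4
net[3] = 8
net[4] = 11
net[5] = 12
net[6] = 15
net[7] = 16  (first piece 3, then net[4]=11)
net[8] = 22
net[9] = 32
net[10] = 31  (first piece 1, then net[9]=32)
One optimal plan: pieces 9 + 1 (1 cut) → 34 − 3 = 31.

31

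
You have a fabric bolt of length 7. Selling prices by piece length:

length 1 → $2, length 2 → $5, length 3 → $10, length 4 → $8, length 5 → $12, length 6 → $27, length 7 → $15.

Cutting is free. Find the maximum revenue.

29

Build v[k] bottom-up: v[k] = max over allowed piece i of (p[i] + v[k−i]).
v[1] = 2
v[2] = 5
v[3] = 10
v[4] = 12  (first piece 1, then v[3]=10)
v[5] = 15  (first piece 2, then v[3]=10)
v[6] = 27
v[7] = 29  (first piece 1, then v[6]=27)
One optimal cutting: 6 + 1 → $27 + $2 = $29.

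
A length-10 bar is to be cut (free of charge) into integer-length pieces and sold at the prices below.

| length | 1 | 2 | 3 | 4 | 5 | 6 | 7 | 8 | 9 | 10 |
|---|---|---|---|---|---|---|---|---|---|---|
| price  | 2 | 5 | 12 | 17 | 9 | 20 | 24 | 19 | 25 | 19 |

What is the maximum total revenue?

41

Let r[k] be the best obtainable value from length k. For each k, try every first piece i and keep the best of price[i] + r[k−i].
r[1] = 2
r[2] = max(2+2, 5+0) = 5
r[3] = max(2+5, 5+2, 12+0) = 12
r[4] = max(2+12, 5+5, 12+2, 17+0) = 17
r[5] = max(2+17, 5+12, 12+5, 17+2, 9+0) = 19
r[6] = max(2+19, 5+17, 12+12, 17+5, 9+2, 20+0) = 24
r[7] = max(2+24, 5+19, 12+17, …, 20+2, 24+0) = 29
r[8] = max(2+29, 5+24, 12+19, …, 24+2, 19+0) = 34
r[9] = max(2+34, 5+29, 12+24, …, 19+2, 25+0) = 36
r[10] = max(2+36, 5+34, 12+29, …, 25+2, 19+0) = 41
One optimal cutting: 4 + 3 + 3 → $17 + $12 + $12 = $41.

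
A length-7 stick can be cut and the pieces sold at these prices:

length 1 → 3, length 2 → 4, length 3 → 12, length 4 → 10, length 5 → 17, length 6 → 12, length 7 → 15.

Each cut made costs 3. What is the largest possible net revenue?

21

Consider every possible first cut. r[k] is the best of p[i]+r[k−i] over all sellable i≤k, charging 3 whenever i<k.
r[1] = 3
r[2] = max(3+3-3, 4+0) = 4
r[3] = max(3+4-3, 4+3-3, 12+0) = 12
r[4] = max(3+12-3, 4+4-3, 12+3-3, 10+0) = 12
r[5] = max(3+12-3, 4+12-3, 12+4-3, 10+3-3, 17+0) = 17
r[6] = max(3+17-3, 4+12-3, 12+12-3, 10+4-3, 17+3-3, 12+0) = 21
r[7] = max(3+21-3, 4+17-3, 12+12-3, …, 12+3-3, 15+0) = 21
One optimal plan: pieces 3 + 3 + 1 (2 cuts) → 27 − 6 = 21.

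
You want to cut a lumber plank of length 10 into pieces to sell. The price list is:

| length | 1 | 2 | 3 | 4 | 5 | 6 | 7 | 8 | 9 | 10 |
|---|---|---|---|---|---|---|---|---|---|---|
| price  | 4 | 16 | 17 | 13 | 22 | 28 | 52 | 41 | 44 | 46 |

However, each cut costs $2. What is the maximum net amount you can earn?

72

Build v[k] bottom-up: v[k] = max over allowed piece i of (p[i] + v[k−i]) − 2 per cut.
v[1] = 4
v[2] = max(4+4-2, 16+0) = 16
v[3] = max(4+16-2, 16+4-2, 17+0) = 18
v[4] = max(4+18-2, 16+16-2, 17+4-2, 13+0) = 30
v[5] = max(4+30-2, 16+18-2, 17+16-2, 13+4-2, 22+0) = 32
v[6] = max(4+32-2, 16+30-2, 17+18-2, 13+16-2, 22+4-2, 28+0) = 44
v[7] = max(4+44-2, 16+32-2, 17+30-2, …, 28+4-2, 52+0) = 52
v[8] = max(4+52-2, 16+44-2, 17+32-2, …, 52+4-2, 41+0) = 58
v[9] = max(4+58-2, 16+52-2, 17+44-2, …, 41+4-2, 44+0) = 66
v[10] = max(4+66-2, 16+58-2, 17+52-2, …, 44+4-2, 46+0) = 72
One optimal plan: pieces 2 + 2 + 2 + 2 + 2 (4 cuts) → $80 − $8 = $72.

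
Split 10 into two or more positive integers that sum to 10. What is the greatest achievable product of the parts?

36

Fill m[k] for k=2..10: at each k try every first piece i and multiply by the better of (k−i) uncut or m[k−i].
m[2] = 1·max(1,0) = 1·1 = 1
m[3] = 1·max(2,1) = 1·2 = 2
m[4] = 2·max(2,1) = 2·2 = 4
m[5] = 2·max(3,2) = 2·3 = 6
m[6] = 3·max(3,2) = 3·3 = 9
m[7] = 2·max(5,6) = 2·6 = 12
m[8] = 2·max(6,9) = 2·9 = 18
m[9] = 3·max(6,9) = 3·9 = 27
m[10] = 2·max(8,18) = 2·18 = 36
One optimal split: 3 + 3 + 2 + 2; product 3·3·2·2 = 36.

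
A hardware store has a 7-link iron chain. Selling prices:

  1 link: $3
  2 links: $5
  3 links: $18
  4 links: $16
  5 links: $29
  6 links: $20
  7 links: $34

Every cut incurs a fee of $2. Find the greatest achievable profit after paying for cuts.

Build r[k] bottom-up: r[k] = max over allowed piece i of (p[i] + r[k−i]) − 2 per cut.
r[1] = 3
r[2] = max(3+3-2, 5+0) = 5
r[3] = max(3+5-2, 5+3-2, 18+0) = 18
r[4] = max(3+18-2, 5+5-2, 18+3-2, 16+0) = 19
r[5] = max(3+19-2, 5+18-2, 18+5-2, 16+3-2, 29+0) = 29
r[6] = max(3+29-2, 5+19-2, 18+18-2, 16+5-2, 29+3-2, 20+0) = 34
r[7] = max(3+34-2, 5+29-2, 18+19-2, …, 20+3-2, 34+0) = 35
One optimal plan: pieces 3 + 3 + 1 (2 cuts) → $39 − $4 = $35.

35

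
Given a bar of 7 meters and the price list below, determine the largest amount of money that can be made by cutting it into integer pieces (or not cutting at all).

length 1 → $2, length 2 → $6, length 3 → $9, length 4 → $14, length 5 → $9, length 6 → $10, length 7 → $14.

Consider every possible first cut. v[k] is the best of p[i]+v[k−i] over all sellable i≤k.
v[1] = 2
v[2] = 6
v[3] = 9
v[4] = 14
v[5] = 16  (first piece 1, then v[4]=14)
v[6] = 20  (first piece 2, then v[4]=14)
v[7] = 23  (first piece 3, then v[4]=14)
One optimal cutting: 4 + 3 → $14 + $9 = $23.

23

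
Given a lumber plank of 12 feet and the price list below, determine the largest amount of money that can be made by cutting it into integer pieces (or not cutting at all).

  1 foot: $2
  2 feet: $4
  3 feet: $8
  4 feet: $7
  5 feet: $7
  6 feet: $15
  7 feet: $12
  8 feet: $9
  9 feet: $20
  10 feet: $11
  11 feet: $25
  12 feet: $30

Build r[k] bottom-up: r[k] = max over allowed piece i of (p[i] + r[k−i]).
r[1] = 2
r[2] = max(2+2, 4+0) = 4
r[3] = max(2+4, 4+2, 8+0) = 8
r[4] = max(2+8, 4+4, 8+2, 7+0) = 10
r[5] = max(2+10, 4+8, 8+4, 7+2, 7+0) = 12
r[6] = max(2+12, 4+10, 8+8, 7+4, 7+2, 15+0) = 16
r[7] = max(2+16, 4+12, 8+10, …, 15+2, 12+0) = 18
r[8] = max(2+18, 4+16, 8+12, …, 12+2, 9+0) = 20
r[9] = max(2+20, 4+18, 8+16, …, 9+2, 20+0) = 24
r[10] = max(2+24, 4+20, 8+18, …, 20+2, 11+0) = 26
r[11] = max(2+26, 4+24, 8+20, …, 11+2, 25+0) = 28
r[12] = max(2+28, 4+26, 8+24, …, 25+2, 30+0) = 32
One optimal cutting: 3 + 3 + 3 + 3 → $8 + $8 + $8 + $8 = $32.

32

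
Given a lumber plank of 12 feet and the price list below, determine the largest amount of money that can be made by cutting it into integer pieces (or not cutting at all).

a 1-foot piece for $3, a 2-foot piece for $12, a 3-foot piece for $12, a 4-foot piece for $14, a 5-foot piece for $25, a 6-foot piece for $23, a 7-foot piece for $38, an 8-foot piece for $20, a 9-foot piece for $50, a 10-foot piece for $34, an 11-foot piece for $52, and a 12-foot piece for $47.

72

Let v[k] be the best obtainable value from length k. For each k, try every first piece i and keep the best of price[i] + v[k−i].
v[1] = 3
v[2] = max(3+3, 12+0) = 12
v[3] = max(3+12, 12+3, 12+0) = 15
v[4] = max(3+15, 12+12, 12+3, 14+0) = 24
v[5] = max(3+24, 12+15, 12+12, 14+3, 25+0) = 27
v[6] = max(3+27, 12+24, 12+15, 14+12, 25+3, 23+0) = 36
v[7] = max(3+36, 12+27, 12+24, …, 23+3, 38+0) = 39
v[8] = max(3+39, 12+36, 12+27, …, 38+3, 20+0) = 48
v[9] = max(3+48, 12+39, 12+36, …, 20+3, 50+0) = 51
v[10] = max(3+51, 12+48, 12+39, …, 50+3, 34+0) = 60
v[11] = max(3+60, 12+51, 12+48, …, 34+3, 52+0) = 63
v[12] = max(3+63, 12+60, 12+51, …, 52+3, 47+0) = 72
One optimal cutting: 2 + 2 + 2 + 2 + 2 + 2 → $12 + $12 + $12 + $12 + $12 + $12 = $72.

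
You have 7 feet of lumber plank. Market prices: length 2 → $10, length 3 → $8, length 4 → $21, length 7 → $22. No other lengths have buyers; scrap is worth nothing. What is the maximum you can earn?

31

Build best[k] bottom-up: best[k] = max over allowed piece i of (p[i] + best[k−i]).
best[1] = 0
best[2] = 10
best[3] = max(10+0, 8+0) = 10
best[4] = max(10+10, 8+0, 21+0) = 21
best[5] = max(10+10, 8+10, 21+0) = 21
best[6] = max(10+21, 8+10, 21+10) = 31
best[7] = max(10+21, 8+21, 21+10, 22+0) = 31
One optimal cutting: pieces 4 + 2 with 1 foot of scrap → $31.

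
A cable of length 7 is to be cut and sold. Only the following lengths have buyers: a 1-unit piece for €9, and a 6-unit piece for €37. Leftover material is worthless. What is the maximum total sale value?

Consider every possible first cut. r[k] is the best of p[i]+r[k−i] over all sellable i≤k.
r[1] = 9
r[2] = 18  (first piece 1, then r[1]=9)
r[3] = 27  (first piece 1, then r[2]=18)
r[4] = 36  (first piece 1, then r[3]=27)
r[5] = 45  (first piece 1, then r[4]=36)
r[6] = 54  (first piece 1, then r[5]=45)
r[7] = 63  (first piece 1, then r[6]=54)
One optimal cutting: 1 + 1 + 1 + 1 + 1 + 1 + 1 → €63.

63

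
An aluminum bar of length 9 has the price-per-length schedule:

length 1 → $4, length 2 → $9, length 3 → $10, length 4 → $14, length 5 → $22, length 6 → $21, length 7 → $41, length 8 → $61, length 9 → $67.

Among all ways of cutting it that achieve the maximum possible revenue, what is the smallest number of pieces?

Consider every possible first cut. r[k] is the best of p[i]+r[k−i] over all sellable i≤k.
r[1] = 4
r[2] = max(4+4, 9+0) = 9
r[3] = max(4+9, 9+4, 10+0) = 13
r[4] = max(4+13, 9+9, 10+4, 14+0) = 18
r[5] = max(4+18, 9+13, 10+9, 14+4, 22+0) = 22
r[6] = max(4+22, 9+18, 10+13, 14+9, 22+4, 21+0) = 27
r[7] = max(4+27, 9+22, 10+18, …, 21+4, 41+0) = 41
r[8] = max(4+41, 9+27, 10+22, …, 41+4, 61+0) = 61
r[9] = max(4+61, 9+41, 10+27, …, 61+4, 67+0) = 67
Maximum revenue is $67.
Now minimize piece count subject to staying optimal: for each k, pieces[k] = 1 + min over i with p[i]+r[k−i]=r[k] of pieces[k−i].
pieces[6] = 3
pieces[7] = 1
pieces[8] = 1
pieces[9] = 1

1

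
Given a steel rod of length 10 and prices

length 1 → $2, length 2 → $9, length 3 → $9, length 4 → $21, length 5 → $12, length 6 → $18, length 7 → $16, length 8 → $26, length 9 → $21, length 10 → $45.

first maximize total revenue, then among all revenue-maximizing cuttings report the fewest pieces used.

Build r[k] bottom-up: r[k] = max over allowed piece i of (p[i] + r[k−i]).
r[1] = 2
r[2] = 9
r[3] = 11  (first piece 1, then r[2]=9)
r[4] = 21
r[5] = 23  (first piece 1, then r[4]=21)
r[6] = 30  (first piece 2, then r[4]=21)
r[7] = 32  (first piece 1, then r[6]=30)
r[8] = 42  (first piece 4, then r[4]=21)
r[9] = 44  (first piece 1, then r[8]=42)
r[10] = 51  (first piece 2, then r[8]=42)
Maximum revenue is $51.
Now minimize piece count subject to staying optimal: for each k, pieces[k] = 1 + min over i with p[i]+r[k−i]=r[k] of pieces[k−i].
pieces[7] = 3
pieces[8] = 2
pieces[9] = 3
pieces[10] = 3

3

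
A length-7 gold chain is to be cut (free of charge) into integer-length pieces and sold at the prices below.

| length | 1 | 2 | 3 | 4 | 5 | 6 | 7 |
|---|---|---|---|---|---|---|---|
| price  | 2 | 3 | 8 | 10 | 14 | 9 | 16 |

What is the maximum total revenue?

18

Let r[k] be the best obtainable value from length k. For each k, try every first piece i and keep the best of price[i] + r[k−i].
r[1] = 2
r[2] = max(2+2, 3+0) = 4
r[3] = max(2+4, 3+2, 8+0) = 8
r[4] = max(2+8, 3+4, 8+2, 10+0) = 10
r[5] = max(2+10, 3+8, 8+4, 10+2, 14+0) = 14
r[6] = max(2+14, 3+10, 8+8, 10+4, 14+2, 9+0) = 16
r[7] = max(2+16, 3+14, 8+10, …, 9+2, 16+0) = 18
One optimal cutting: 5 + 1 + 1 → $14 + $2 + $2 = $18.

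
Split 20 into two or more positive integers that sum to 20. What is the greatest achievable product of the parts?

1458

Define m[k] = max over 1≤i<k of i · max(k−i, m[k−i]); the inner max lets the remainder stay uncut if that's better.
Small cases: m[2]=1, m[3]=2, m[4]=4, m[5]=6, m[6]=9, m[7]=12, m[8]=18, m[9]=27, m[10]=36, m[11]=54, m[12]=81.
m[13] = 2*max(11,54) = 2*54 = 108
m[14] = 2*max(12,81) = 2*81 = 162
m[15] = 3*max(12,81) = 3*81 = 243
m[16] = 2*max(14,162) = 2*162 = 324
m[17] = 2*max(15,243) = 2*243 = 486
m[18] = 3*max(15,243) = 3*243 = 729
m[19] = 2*max(17,486) = 2*486 = 972
m[20] = 2*max(18,729) = 2*729 = 1458
One optimal split: 3 + 3 + 3 + 3 + 3 + 3 + 2; product 3*3*3*3*3*3*2 = 1458.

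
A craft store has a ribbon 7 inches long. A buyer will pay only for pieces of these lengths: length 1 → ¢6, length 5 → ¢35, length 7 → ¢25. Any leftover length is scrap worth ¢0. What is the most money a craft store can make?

Let f[k] be the best obtainable value from length k. For each k, try every first piece i and keep the best of price[i] + f[k−i].
f[1] = 6
f[2] = 12  (first piece 1, then f[1]=6)
f[3] = 18  (first piece 1, then f[2]=12)
f[4] = 24  (first piece 1, then f[3]=18)
f[5] = max(6+24, 35+0) = 35
f[6] = max(6+35, 35+6) = 41
f[7] = max(6+41, 35+12, 25+0) = 47
One optimal cutting: 5 + 1 + 1 → ¢47.

47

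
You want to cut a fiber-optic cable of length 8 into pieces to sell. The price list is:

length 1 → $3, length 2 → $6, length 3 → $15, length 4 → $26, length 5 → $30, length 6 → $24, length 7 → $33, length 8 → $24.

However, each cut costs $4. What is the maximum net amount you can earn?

48

Consider every possible first cut. net[k] is the best of p[i]+net[k−i] over all sellable i≤k, charging 4 whenever i<k.
net[1] = 3
net[2] = 6
net[3] = 15
net[4] = 26
net[5] = 30
net[6] = 29  (first piece 1, then net[5]=30)
net[7] = 37  (first piece 3, then net[4]=26)
net[8] = 48  (first piece 4, then net[4]=26)
One optimal plan: pieces 4 + 4 (1 cut) → $52 − $4 = $48.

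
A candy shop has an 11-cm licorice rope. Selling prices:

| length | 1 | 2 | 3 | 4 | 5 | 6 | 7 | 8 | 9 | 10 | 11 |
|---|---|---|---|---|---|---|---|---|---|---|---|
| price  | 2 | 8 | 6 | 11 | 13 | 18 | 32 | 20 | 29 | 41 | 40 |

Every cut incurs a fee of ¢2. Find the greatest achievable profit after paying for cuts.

44

Consider every possible first cut. r[k] is the best of p[i]+r[k−i] over all sellable i≤k, charging 2 whenever i<k.
r[1] = 2
r[2] = 8
r[3] = 8  (first piece 1, then r[2]=8)
r[4] = 14  (first piece 2, then r[2]=8)
r[5] = 14  (first piece 1, then r[4]=14)
r[6] = 20  (first piece 2, then r[4]=14)
r[7] = 32
r[8] = 32  (first piece 1, then r[7]=32)
r[9] = 38  (first piece 2, then r[7]=32)
r[10] = 41
r[11] = 44  (first piece 2, then r[9]=38)
One optimal plan: pieces 7 + 2 + 2 (2 cuts) → ¢48 − ¢4 = ¢44.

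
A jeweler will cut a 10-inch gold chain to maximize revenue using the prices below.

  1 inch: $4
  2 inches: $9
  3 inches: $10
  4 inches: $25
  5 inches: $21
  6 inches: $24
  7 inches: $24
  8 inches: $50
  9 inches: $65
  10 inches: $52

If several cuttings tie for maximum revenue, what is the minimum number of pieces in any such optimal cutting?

2

Build r[k] bottom-up: r[k] = max over allowed piece i of (p[i] + r[k−i]).
r[1] = 4
r[2] = 9
r[3] = 13  (first piece 1, then r[2]=9)
r[4] = 25
r[5] = 29  (first piece 1, then r[4]=25)
r[6] = 34  (first piece 2, then r[4]=25)
r[7] = 38  (first piece 1, then r[6]=34)
r[8] = 50  (first piece 4, then r[4]=25)
r[9] = 65
r[10] = 69  (first piece 1, then r[9]=65)
Maximum revenue is $69.
Now minimize piece count subject to staying optimal: for each k, pieces[k] = 1 + min over i with p[i]+r[k−i]=r[k] of pieces[k−i].
pieces[7] = 3
pieces[8] = 1
pieces[9] = 1
pieces[10] = 2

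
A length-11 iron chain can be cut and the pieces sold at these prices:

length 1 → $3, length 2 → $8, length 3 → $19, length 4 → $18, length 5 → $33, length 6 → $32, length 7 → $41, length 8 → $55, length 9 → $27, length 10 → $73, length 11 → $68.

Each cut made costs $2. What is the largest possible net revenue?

74

Let v[k] be the best obtainable value from length k. For each k, try every first piece i and keep the best of price[i] + v[k−i] minus the 2 cut fee when i<k.
v[1] = 3
v[2] = 8
v[3] = 19
v[4] = 20  (first piece 1, then v[3]=19)
v[5] = 33
v[6] = 36  (first piece 3, then v[3]=19)
v[7] = 41
v[8] = 55
v[9] = 56  (first piece 1, then v[8]=55)
v[10] = 73
v[11] = 74  (first piece 1, then v[10]=73)
One optimal plan: pieces 10 + 1 (1 cut) → $76 − $2 = $74.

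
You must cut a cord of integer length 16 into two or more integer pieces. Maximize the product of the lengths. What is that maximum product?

324

Let P[k] be the best product for length k (with at least one cut). For each first piece i, the rest contributes max(k−i, P[k−i]).
P[2] = 1*max(1,0) = 1*1 = 1
P[3] = 1*max(2,1) = 1*2 = 2
P[4] = 2*max(2,1) = 2*2 = 4
P[5] = 2*max(3,2) = 2*3 = 6
P[6] = 3*max(3,2) = 3*3 = 9
P[7] = 2*max(5,6) = 2*6 = 12
P[8] = 2*max(6,9) = 2*9 = 18
P[9] = 3*max(6,9) = 3*9 = 27
P[10] = 2*max(8,18) = 2*18 = 36
P[11] = 2*max(9,27) = 2*27 = 54
P[12] = 3*max(9,27) = 3*27 = 81
P[13] = 2*max(11,54) = 2*54 = 108
P[14] = 2*max(12,81) = 2*81 = 162
P[15] = 3*max(12,81) = 3*81 = 243
P[16] = 2*max(14,162) = 2*162 = 324
One optimal split: 3 + 3 + 3 + 3 + 2 + 2; product 3*3*3*3*2*2 = 324.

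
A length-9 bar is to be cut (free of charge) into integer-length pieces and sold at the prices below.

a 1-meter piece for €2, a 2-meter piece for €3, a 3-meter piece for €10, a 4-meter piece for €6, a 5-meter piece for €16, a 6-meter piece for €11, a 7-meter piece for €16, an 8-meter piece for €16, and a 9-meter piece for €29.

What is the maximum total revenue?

Let R[k] be the best obtainable value from length k. For each k, try every first piece i and keep the best of price[i] + R[k−i].
R[1] = 2
R[2] = max(2+2, 3+0) = 4
R[3] = max(2+4, 3+2, 10+0) = 10
R[4] = max(2+10, 3+4, 10+2, 6+0) = 12
R[5] = max(2+12, 3+10, 10+4, 6+2, 16+0) = 16
R[6] = max(2+16, 3+12, 10+10, 6+4, 16+2, 11+0) = 20
R[7] = max(2+20, 3+16, 10+12, …, 11+2, 16+0) = 22
R[8] = max(2+22, 3+20, 10+16, …, 16+2, 16+0) = 26
R[9] = max(2+26, 3+22, 10+20, …, 16+2, 29+0) = 30
One optimal cutting: 3 + 3 + 3 → €10 + €10 + €10 = €30.

30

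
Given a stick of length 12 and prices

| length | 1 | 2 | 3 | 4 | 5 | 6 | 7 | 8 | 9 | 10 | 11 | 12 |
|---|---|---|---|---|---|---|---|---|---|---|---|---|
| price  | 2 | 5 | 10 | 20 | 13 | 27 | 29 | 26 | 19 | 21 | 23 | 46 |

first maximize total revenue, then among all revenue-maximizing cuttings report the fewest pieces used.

3

Consider every possible first cut. r[k] is the best of p[i]+r[k−i] over all sellable i≤k.
r[1] = 2
r[2] = max(2+2, 5+0) = 5
r[3] = max(2+5, 5+2, 10+0) = 10
r[4] = max(2+10, 5+5, 10+2, 20+0) = 20
r[5] = max(2+20, 5+10, 10+5, 20+2, 13+0) = 22
r[6] = max(2+22, 5+20, 10+10, 20+5, 13+2, 27+0) = 27
r[7] = max(2+27, 5+22, 10+20, …, 27+2, 29+0) = 30
r[8] = max(2+30, 5+27, 10+22, …, 29+2, 26+0) = 40
r[9] = max(2+40, 5+30, 10+27, …, 26+2, 19+0) = 42
r[10] = max(2+42, 5+40, 10+30, …, 19+2, 21+0) = 47
r[11] = max(2+47, 5+42, 10+40, …, 21+2, 23+0) = 50
r[12] = max(2+50, 5+47, 10+42, …, 23+2, 46+0) = 60
Maximum revenue is $60.
Now minimize piece count subject to staying optimal: for each k, pieces[k] = 1 + min over i with p[i]+r[k−i]=r[k] of pieces[k−i].
pieces[9] = 3
pieces[10] = 2
pieces[11] = 3
pieces[12] = 3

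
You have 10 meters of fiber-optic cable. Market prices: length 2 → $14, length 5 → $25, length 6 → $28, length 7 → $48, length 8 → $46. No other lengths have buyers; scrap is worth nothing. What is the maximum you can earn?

Consider every possible first cut. best[k] is the best of p[i]+best[k−i] over all sellable i≤k.
best[1] = 0
best[2] = 14
best[3] = 14
best[4] = 28  (first piece 2, then best[2]=14)
best[5] = max(14+14, 25+0) = 28
best[6] = max(14+28, 25+0, 28+0) = 42
best[7] = max(14+28, 25+14, 28+0, 48+0) = 48
best[8] = max(14+42, 25+14, 28+14, 48+0, 46+0) = 56
best[9] = max(14+48, 25+28, 28+14, 48+14, 46+0) = 62
best[10] = max(14+56, 25+28, 28+28, 48+14, 46+14) = 70
One optimal cutting: 2 + 2 + 2 + 2 + 2 → $70.

70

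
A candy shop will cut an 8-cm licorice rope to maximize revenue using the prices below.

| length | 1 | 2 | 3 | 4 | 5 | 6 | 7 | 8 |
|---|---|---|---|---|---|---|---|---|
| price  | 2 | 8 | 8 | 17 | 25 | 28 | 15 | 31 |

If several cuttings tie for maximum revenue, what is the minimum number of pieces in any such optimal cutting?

2

Consider every possible first cut. r[k] is the best of p[i]+r[k−i] over all sellable i≤k.
r[1] = 2
r[2] = max(2+2, 8+0) = 8
r[3] = max(2+8, 8+2, 8+0) = 10
r[4] = max(2+10, 8+8, 8+2, 17+0) = 17
r[5] = max(2+17, 8+10, 8+8, 17+2, 25+0) = 25
r[6] = max(2+25, 8+17, 8+10, 17+8, 25+2, 28+0) = 28
r[7] = max(2+28, 8+25, 8+17, …, 28+2, 15+0) = 33
r[8] = max(2+33, 8+28, 8+25, …, 15+2, 31+0) = 36
Maximum revenue is ¢36.
Now minimize piece count subject to staying optimal: for each k, pieces[k] = 1 + min over i with p[i]+r[k−i]=r[k] of pieces[k−i].
pieces[5] = 1
pieces[6] = 1
pieces[7] = 2
pieces[8] = 2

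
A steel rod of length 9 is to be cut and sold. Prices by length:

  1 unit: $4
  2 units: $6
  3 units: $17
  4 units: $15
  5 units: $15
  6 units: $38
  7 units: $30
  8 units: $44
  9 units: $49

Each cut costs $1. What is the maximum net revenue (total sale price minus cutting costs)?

Build net[k] bottom-up: net[k] = max over allowed piece i of (p[i] + net[k−i]) − 1 per cut.
net[1] = 4
net[2] = 7  (first piece 1, then net[1]=4)
net[3] = 17
net[4] = 20  (first piece 1, then net[3]=17)
net[5] = 23  (first piece 1, then net[4]=20)
net[6] = 38
net[7] = 41  (first piece 1, then net[6]=38)
net[8] = 44  (first piece 1, then net[7]=41)
net[9] = 54  (first piece 3, then net[6]=38)
One optimal plan: pieces 6 + 3 (1 cut) → $55 − $1 = $54.

54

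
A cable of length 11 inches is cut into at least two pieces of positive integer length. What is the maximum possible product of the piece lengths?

54

Fill g[k] for k=2..11: at each k try every first piece i and multiply by the better of (k−i) uncut or g[k−i].
Small cases: g[2]=1, g[3]=2, g[4]=4.
g[5] = 2*max(3,2) = 2*3 = 6
g[6] = 3*max(3,2) = 3*3 = 9
g[7] = 2*max(5,6) = 2*6 = 12
g[8] = 2*max(6,9) = 2*9 = 18
g[9] = 3*max(6,9) = 3*9 = 27
g[10] = 2*max(8,18) = 2*18 = 36
g[11] = 2*max(9,27) = 2*27 = 54
One optimal split: 3 + 3 + 3 + 2; product 3*3*3*2 = 54.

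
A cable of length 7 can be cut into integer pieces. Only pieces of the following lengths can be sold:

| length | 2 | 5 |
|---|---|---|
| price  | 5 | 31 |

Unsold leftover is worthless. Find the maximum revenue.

36

Let r[k] be the best obtainable value from length k. For each k, try every first piece i and keep the best of price[i] + r[k−i].
r[1] = 0
r[2] = 5
r[3] = 5
r[4] = 10  (first piece 2, then r[2]=5)
r[5] = max(5+5, 31+0) = 31
r[6] = max(5+10, 31+0) = 31
r[7] = max(5+31, 31+5) = 36
One optimal cutting: 5 + 2 → €36.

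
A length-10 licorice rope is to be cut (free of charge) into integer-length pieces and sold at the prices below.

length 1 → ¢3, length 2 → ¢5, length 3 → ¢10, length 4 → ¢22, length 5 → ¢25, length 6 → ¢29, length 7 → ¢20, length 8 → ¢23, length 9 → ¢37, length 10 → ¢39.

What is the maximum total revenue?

Consider every possible first cut. R[k] is the best of p[i]+R[k−i] over all sellable i≤k.
R[1] = 3
R[2] = max(3+3, 5+0) = 6
R[3] = max(3+6, 5+3, 10+0) = 10
R[4] = max(3+10, 5+6, 10+3, 22+0) = 22
R[5] = max(3+22, 5+10, 10+6, 22+3, 25+0) = 25
R[6] = max(3+25, 5+22, 10+10, 22+6, 25+3, 29+0) = 29
R[7] = max(3+29, 5+25, 10+22, …, 29+3, 20+0) = 32
R[8] = max(3+32, 5+29, 10+25, …, 20+3, 23+0) = 44
R[9] = max(3+44, 5+32, 10+29, …, 23+3, 37+0) = 47
R[10] = max(3+47, 5+44, 10+32, …, 37+3, 39+0) = 51
One optimal cutting: 6 + 4 → ¢29 + ¢22 = ¢51.

51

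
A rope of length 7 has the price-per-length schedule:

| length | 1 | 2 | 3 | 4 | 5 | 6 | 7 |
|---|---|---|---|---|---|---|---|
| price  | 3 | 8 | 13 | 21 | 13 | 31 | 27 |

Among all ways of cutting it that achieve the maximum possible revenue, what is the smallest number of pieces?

2

Let r[k] be the best obtainable value from length k. For each k, try every first piece i and keep the best of price[i] + r[k−i].
r[1] = 3
r[2] = max(3+3, 8+0) = 8
r[3] = max(3+8, 8+3, 13+0) = 13
r[4] = max(3+13, 8+8, 13+3, 21+0) = 21
r[5] = max(3+21, 8+13, 13+8, 21+3, 13+0) = 24
r[6] = max(3+24, 8+21, 13+13, 21+8, 13+3, 31+0) = 31
r[7] = max(3+31, 8+24, 13+21, …, 31+3, 27+0) = 34
Maximum revenue is 34.
Now minimize piece count subject to staying optimal: for each k, pieces[k] = 1 + min over i with p[i]+r[k−i]=r[k] of pieces[k−i].
pieces[4] = 1
pieces[5] = 2
pieces[6] = 1
pieces[7] = 2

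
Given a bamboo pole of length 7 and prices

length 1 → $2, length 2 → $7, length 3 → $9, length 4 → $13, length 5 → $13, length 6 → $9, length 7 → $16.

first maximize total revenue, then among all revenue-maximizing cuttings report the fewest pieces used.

Consider every possible first cut. r[k] is the best of p[i]+r[k−i] over all sellable i≤k.
r[1] = 2
r[2] = max(2+2, 7+0) = 7
r[3] = max(2+7, 7+2, 9+0) = 9
r[4] = max(2+9, 7+7, 9+2, 13+0) = 14
r[5] = max(2+14, 7+9, 9+7, 13+2, 13+0) = 16
r[6] = max(2+16, 7+14, 9+9, 13+7, 13+2, 9+0) = 21
r[7] = max(2+21, 7+16, 9+14, …, 9+2, 16+0) = 23
Maximum revenue is $23.
Now minimize piece count subject to staying optimal: for each k, pieces[k] = 1 + min over i with p[i]+r[k−i]=r[k] of pieces[k−i].
pieces[4] = 2
pieces[5] = 2
pieces[6] = 3
pieces[7] = 3

3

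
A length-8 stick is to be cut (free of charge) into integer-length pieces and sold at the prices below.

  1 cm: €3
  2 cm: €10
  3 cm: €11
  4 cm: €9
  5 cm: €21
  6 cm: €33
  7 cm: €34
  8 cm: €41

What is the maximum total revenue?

43

Let r[k] be the best obtainable value from length k. For each k, try every first piece i and keep the best of price[i] + r[k−i].
r[1] = 3
r[2] = 10
r[3] = 13  (first piece 1, then r[2]=10)
r[4] = 20  (first piece 2, then r[2]=10)
r[5] = 23  (first piece 1, then r[4]=20)
r[6] = 33
r[7] = 36  (first piece 1, then r[6]=33)
r[8] = 43  (first piece 2, then r[6]=33)
One optimal cutting: 6 + 2 → €33 + €10 = €43.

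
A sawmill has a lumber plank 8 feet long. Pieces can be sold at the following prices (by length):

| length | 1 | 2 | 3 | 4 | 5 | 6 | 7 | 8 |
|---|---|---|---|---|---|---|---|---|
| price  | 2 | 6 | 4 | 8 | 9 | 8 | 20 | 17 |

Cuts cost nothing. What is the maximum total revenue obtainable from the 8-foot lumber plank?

Let v[k] be the best obtainable value from length k. For each k, try every first piece i and keep the best of price[i] + v[k−i].
v[1] = 2
v[2] = 6
v[3] = 8  (first piece 1, then v[2]=6)
v[4] = 12  (first piece 2, then v[2]=6)
v[5] = 14  (first piece 1, then v[4]=12)
v[6] = 18  (first piece 2, then v[4]=12)
v[7] = 20  (first piece 1, then v[6]=18)
v[8] = 24  (first piece 2, then v[6]=18)
One optimal cutting: 2 + 2 + 2 + 2 → $6 + $6 + $6 + $6 = $24.

24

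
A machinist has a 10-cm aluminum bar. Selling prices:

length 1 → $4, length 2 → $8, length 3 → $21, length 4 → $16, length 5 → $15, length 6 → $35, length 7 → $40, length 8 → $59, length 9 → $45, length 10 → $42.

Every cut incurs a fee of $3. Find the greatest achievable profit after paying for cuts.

Build r[k] bottom-up: r[k] = max over allowed piece i of (p[i] + r[k−i]) − 3 per cut.
r[1] = 4
r[2] = max(4+4-3, 8+0) = 8
r[3] = max(4+8-3, 8+4-3, 21+0) = 21
r[4] = max(4+21-3, 8+8-3, 21+4-3, 16+0) = 22
r[5] = max(4+22-3, 8+21-3, 21+8-3, 16+4-3, 15+0) = 26
r[6] = max(4+26-3, 8+22-3, 21+21-3, 16+8-3, 15+4-3, 35+0) = 39
r[7] = max(4+39-3, 8+26-3, 21+22-3, …, 35+4-3, 40+0) = 40
r[8] = max(4+40-3, 8+39-3, 21+26-3, …, 40+4-3, 59+0) = 59
r[9] = max(4+59-3, 8+40-3, 21+39-3, …, 59+4-3, 45+0) = 60
r[10] = max(4+60-3, 8+59-3, 21+40-3, …, 45+4-3, 42+0) = 64
One optimal plan: pieces 8 + 2 (1 cut) → $67 − $3 = $64.

64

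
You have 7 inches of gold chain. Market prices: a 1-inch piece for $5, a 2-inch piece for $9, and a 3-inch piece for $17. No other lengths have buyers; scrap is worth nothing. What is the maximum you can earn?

39

Let f[k] be the best obtainable value from length k. For each k, try every first piece i and keep the best of price[i] + f[k−i].
f[1] = 5
f[2] = max(5+5, 9+0) = 10
f[3] = max(5+10, 9+5, 17+0) = 17
f[4] = max(5+17, 9+10, 17+5) = 22
f[5] = max(5+22, 9+17, 17+10) = 27
f[6] = max(5+27, 9+22, 17+17) = 34
f[7] = max(5+34, 9+27, 17+22) = 39
One optimal cutting: 3 + 3 + 1 → $39.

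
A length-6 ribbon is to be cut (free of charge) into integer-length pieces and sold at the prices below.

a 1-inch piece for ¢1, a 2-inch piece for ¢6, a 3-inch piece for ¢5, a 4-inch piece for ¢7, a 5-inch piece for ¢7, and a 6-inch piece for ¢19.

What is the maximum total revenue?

19

Let r[k] be the best obtainable value from length k. For each k, try every first piece i and keep the best of price[i] + r[k−i].
r[1] = 1
r[2] = max(1+1, 6+0) = 6
r[3] = max(1+6, 6+1, 5+0) = 7
r[4] = max(1+7, 6+6, 5+1, 7+0) = 12
r[5] = max(1+12, 6+7, 5+6, 7+1, 7+0) = 13
r[6] = max(1+13, 6+12, 5+7, 7+6, 7+1, 19+0) = 19
Best is to sell the whole 6-inch piece uncut for ¢19.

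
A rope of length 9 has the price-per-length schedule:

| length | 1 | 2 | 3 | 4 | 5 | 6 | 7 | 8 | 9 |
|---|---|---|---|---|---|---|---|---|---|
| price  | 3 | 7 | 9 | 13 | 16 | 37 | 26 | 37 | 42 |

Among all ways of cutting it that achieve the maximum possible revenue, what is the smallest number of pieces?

Let r[k] be the best obtainable value from length k. For each k, try every first piece i and keep the best of price[i] + r[k−i].
r[1] = 3
r[2] = 7
r[3] = 10  (first piece 1, then r[2]=7)
r[4] = 14  (first piece 2, then r[2]=7)
r[5] = 17  (first piece 1, then r[4]=14)
r[6] = 37
r[7] = 40  (first piece 1, then r[6]=37)
r[8] = 44  (first piece 2, then r[6]=37)
r[9] = 47  (first piece 1, then r[8]=44)
Maximum revenue is 47.
Now minimize piece count subject to staying optimal: for each k, pieces[k] = 1 + min over i with p[i]+r[k−i]=r[k] of pieces[k−i].
pieces[6] = 1
pieces[7] = 2
pieces[8] = 2
pieces[9] = 3

3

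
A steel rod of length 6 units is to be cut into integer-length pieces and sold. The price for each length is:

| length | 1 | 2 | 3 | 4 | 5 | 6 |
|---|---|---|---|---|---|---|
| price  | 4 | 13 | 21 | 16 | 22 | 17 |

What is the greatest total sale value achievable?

Consider every possible first cut. v[k] is the best of p[i]+v[k−i] over all sellable i≤k.
v[1] = 4
v[2] = 13
v[3] = 21
v[4] = 26  (first piece 2, then v[2]=13)
v[5] = 34  (first piece 2, then v[3]=21)
v[6] = 42  (first piece 3, then v[3]=21)
One optimal cutting: 3 + 3 → $21 + $21 = $42.

42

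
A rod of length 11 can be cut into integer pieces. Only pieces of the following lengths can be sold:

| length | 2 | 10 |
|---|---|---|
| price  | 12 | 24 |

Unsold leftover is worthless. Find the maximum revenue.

Build best[k] bottom-up: best[k] = max over allowed piece i of (p[i] + best[k−i]).
best[1] = 0
best[2] = 12
best[3] = 12
best[4] = 24  (first piece 2, then best[2]=12)
best[5] = 24
best[6] = 36  (first piece 2, then best[4]=24)
best[7] = 36
best[8] = 48  (first piece 2, then best[6]=36)
best[9] = 48
best[10] = 60  (first piece 2, then best[8]=48)
best[11] = 60
One optimal cutting: pieces 2 + 2 + 2 + 2 + 2 with 1 meter of scrap → $60.

60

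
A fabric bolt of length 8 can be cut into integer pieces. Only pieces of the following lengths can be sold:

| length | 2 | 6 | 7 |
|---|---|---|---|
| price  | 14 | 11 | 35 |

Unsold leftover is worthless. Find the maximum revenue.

Consider every possible first cut. f[k] is the best of p[i]+f[k−i] over all sellable i≤k.
f[1] = 0
f[2] = 14
f[3] = 14
f[4] = 28  (first piece 2, then f[2]=14)
f[5] = 28
f[6] = max(14+28, 11+0) = 42
f[7] = max(14+28, 11+0, 35+0) = 42
f[8] = max(14+42, 11+14, 35+0) = 56
One optimal cutting: 2 + 2 + 2 + 2 → $56.

56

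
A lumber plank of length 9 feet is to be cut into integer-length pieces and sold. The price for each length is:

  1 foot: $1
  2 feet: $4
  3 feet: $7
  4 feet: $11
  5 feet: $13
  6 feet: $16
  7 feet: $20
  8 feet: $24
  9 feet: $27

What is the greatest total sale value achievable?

27

Consider every possible first cut. v[k] is the best of p[i]+v[k−i] over all sellable i≤k.
v[1] = 1
v[2] = max(1+1, 4+0) = 4
v[3] = max(1+4, 4+1, 7+0) = 7
v[4] = max(1+7, 4+4, 7+1, 11+0) = 11
v[5] = max(1+11, 4+7, 7+4, 11+1, 13+0) = 13
v[6] = max(1+13, 4+11, 7+7, 11+4, 13+1, 16+0) = 16
v[7] = max(1+16, 4+13, 7+11, …, 16+1, 20+0) = 20
v[8] = max(1+20, 4+16, 7+13, …, 20+1, 24+0) = 24
v[9] = max(1+24, 4+20, 7+16, …, 24+1, 27+0) = 27
Best is to sell the whole 9-foot piece uncut for $27.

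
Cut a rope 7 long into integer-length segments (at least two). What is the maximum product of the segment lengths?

12

Fill m[k] for k=2..7: at each k try every first piece i and multiply by the better of (k−i) uncut or m[k−i].
m[2] = 1*max(1,0) = 1*1 = 1
m[3] = 1*max(2,1) = 1*2 = 2
m[4] = 2*max(2,1) = 2*2 = 4
m[5] = 2*max(3,2) = 2*3 = 6
m[6] = 3*max(3,2) = 3*3 = 9
m[7] = 2*max(5,6) = 2*6 = 12
One optimal split: 3 + 2 + 2; product 3*2*2 = 12.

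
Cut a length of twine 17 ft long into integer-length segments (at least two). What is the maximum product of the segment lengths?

486

Fill m[k] for k=2..17: at each k try every first piece i and multiply by the better of (k−i) uncut or m[k−i].
m[2] = 1·max(1,0) = 1·1 = 1
m[3] = max(1·2, 2·1) = 2
m[4] = max(1·3, 2·2, 3·1) = 4
m[5] = max(1·4, 2·3, 3·2, 4·1) = 6
m[6] = max(1·6, 2·4, 3·3, 4·2, 5·1) = 9
m[7] = max(1·9, 2·6, 3·4, 4·3, 5·2, 6·1) = 12
m[8] = max(1·12, 2·9, 3·6, …, 6·2, 7·1) = 18
m[9] = max(1·18, 2·12, 3·9, …, 7·2, 8·1) = 27
m[10] = max(1·27, 2·18, 3·12, …, 8·2, 9·1) = 36
m[11] = max(1·36, 2·27, 3·18, …, 9·2, 10·1) = 54
m[12] = max(1·54, 2·36, 3·27, …, 10·2, 11·1) = 81
m[13] = max(1·81, 2·54, 3·36, …, 11·2, 12·1) = 108
m[14] = max(1·108, 2·81, 3·54, …, 12·2, 13·1) = 162
m[15] = max(1·162, 2·108, 3·81, …, 13·2, 14·1) = 243
m[16] = max(1·243, 2·162, 3·108, …, 14·2, 15·1) = 324
m[17] = max(1·324, 2·243, 3·162, …, 15·2, 16·1) = 486
One optimal split: 3 + 3 + 3 + 3 + 3 + 2; product 3·3·3·3·3·2 = 486.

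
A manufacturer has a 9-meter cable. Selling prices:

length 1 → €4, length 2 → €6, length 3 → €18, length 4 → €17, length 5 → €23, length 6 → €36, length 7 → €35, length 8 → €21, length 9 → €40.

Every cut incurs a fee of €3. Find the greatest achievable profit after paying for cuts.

Let r[k] be the best obtainable value from length k. For each k, try every first piece i and keep the best of price[i] + r[k−i] minus the 3 cut fee when i<k.
r[1] = 4
r[2] = max(4+4-3, 6+0) = 6
r[3] = max(4+6-3, 6+4-3, 18+0) = 18
r[4] = max(4+18-3, 6+6-3, 18+4-3, 17+0) = 19
r[5] = max(4+19-3, 6+18-3, 18+6-3, 17+4-3, 23+0) = 23
r[6] = max(4+23-3, 6+19-3, 18+18-3, 17+6-3, 23+4-3, 36+0) = 36
r[7] = max(4+36-3, 6+23-3, 18+19-3, …, 36+4-3, 35+0) = 37
r[8] = max(4+37-3, 6+36-3, 18+23-3, …, 35+4-3, 21+0) = 39
r[9] = max(4+39-3, 6+37-3, 18+36-3, …, 21+4-3, 40+0) = 51
One optimal plan: pieces 6 + 3 (1 cut) → €54 − €3 = €51.

51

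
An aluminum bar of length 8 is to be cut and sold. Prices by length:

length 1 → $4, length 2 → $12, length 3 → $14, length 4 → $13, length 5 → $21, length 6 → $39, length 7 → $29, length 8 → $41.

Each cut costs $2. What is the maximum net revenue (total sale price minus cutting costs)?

49

Consider every possible first cut. r[k] is the best of p[i]+r[k−i] over all sellable i≤k, charging 2 whenever i<k.
r[1] = 4
r[2] = max(4+4-2, 12+0) = 12
r[3] = max(4+12-2, 12+4-2, 14+0) = 14
r[4] = max(4+14-2, 12+12-2, 14+4-2, 13+0) = 22
r[5] = max(4+22-2, 12+14-2, 14+12-2, 13+4-2, 21+0) = 24
r[6] = max(4+24-2, 12+22-2, 14+14-2, 13+12-2, 21+4-2, 39+0) = 39
r[7] = max(4+39-2, 12+24-2, 14+22-2, …, 39+4-2, 29+0) = 41
r[8] = max(4+41-2, 12+39-2, 14+24-2, …, 29+4-2, 41+0) = 49
One optimal plan: pieces 6 + 2 (1 cut) → $51 − $2 = $49.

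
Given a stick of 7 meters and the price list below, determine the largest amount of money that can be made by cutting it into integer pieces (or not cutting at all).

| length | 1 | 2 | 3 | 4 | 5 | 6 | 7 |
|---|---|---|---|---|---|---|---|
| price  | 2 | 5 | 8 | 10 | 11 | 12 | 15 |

18

Build v[k] bottom-up: v[k] = max over allowed piece i of (p[i] + v[k−i]).
v[1] = 2
v[2] = 5
v[3] = 8
v[4] = 10  (first piece 1, then v[3]=8)
v[5] = 13  (first piece 2, then v[3]=8)
v[6] = 16  (first piece 3, then v[3]=8)
v[7] = 18  (first piece 1, then v[6]=16)
One optimal cutting: 3 + 3 + 1 → $8 + $8 + $2 = $18.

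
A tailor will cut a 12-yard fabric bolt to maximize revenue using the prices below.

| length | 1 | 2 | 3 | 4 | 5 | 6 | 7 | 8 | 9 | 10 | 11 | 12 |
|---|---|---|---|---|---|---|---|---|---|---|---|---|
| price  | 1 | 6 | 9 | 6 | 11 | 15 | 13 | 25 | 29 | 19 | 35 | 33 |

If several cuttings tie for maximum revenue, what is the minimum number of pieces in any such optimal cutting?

2

Build r[k] bottom-up: r[k] = max over allowed piece i of (p[i] + r[k−i]).
r[1] = 1
r[2] = 6
r[3] = 9
r[4] = 12  (first piece 2, then r[2]=6)
r[5] = 15  (first piece 2, then r[3]=9)
r[6] = 18  (first piece 2, then r[4]=12)
r[7] = 21  (first piece 2, then r[5]=15)
r[8] = 25
r[9] = 29
r[10] = 31  (first piece 2, then r[8]=25)
r[11] = 35  (first piece 2, then r[9]=29)
r[12] = 38  (first piece 3, then r[9]=29)
Maximum revenue is $38.
Now minimize piece count subject to staying optimal: for each k, pieces[k] = 1 + min over i with p[i]+r[k−i]=r[k] of pieces[k−i].
pieces[9] = 1
pieces[10] = 2
pieces[11] = 1
pieces[12] = 2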